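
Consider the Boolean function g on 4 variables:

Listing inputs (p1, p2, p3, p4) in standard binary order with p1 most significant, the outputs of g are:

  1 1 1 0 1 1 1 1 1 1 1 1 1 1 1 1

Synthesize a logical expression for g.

g(p1, p2, p3, p4) = (((p1' · p2') · p3) · p4)'

Only row (0,0,1,1) gives 0. So g is 1 everywhere except there — the complement of the minterm ¬p1·¬p2·p3·p4.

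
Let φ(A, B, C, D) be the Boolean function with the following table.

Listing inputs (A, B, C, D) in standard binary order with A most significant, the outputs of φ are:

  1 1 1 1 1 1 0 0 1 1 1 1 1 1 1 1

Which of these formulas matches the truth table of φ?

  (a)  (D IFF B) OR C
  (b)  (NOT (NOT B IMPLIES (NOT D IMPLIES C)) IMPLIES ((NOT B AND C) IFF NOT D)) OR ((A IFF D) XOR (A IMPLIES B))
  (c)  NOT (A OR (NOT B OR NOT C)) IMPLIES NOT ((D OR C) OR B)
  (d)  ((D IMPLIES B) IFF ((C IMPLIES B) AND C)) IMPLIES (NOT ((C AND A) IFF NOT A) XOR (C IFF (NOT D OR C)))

(a) disagrees with φ on (0,0,0,1) (formula → 0, table → 1); rule it out.
(b) disagrees with φ on (0,0,0,0) (formula → 0, table → 1); rule it out.
(d) disagrees with φ on (0,0,0,1) (formula → 0, table → 1); rule it out.
(c) is the remaining candidate, and it agrees with φ on all 16 inputs.

c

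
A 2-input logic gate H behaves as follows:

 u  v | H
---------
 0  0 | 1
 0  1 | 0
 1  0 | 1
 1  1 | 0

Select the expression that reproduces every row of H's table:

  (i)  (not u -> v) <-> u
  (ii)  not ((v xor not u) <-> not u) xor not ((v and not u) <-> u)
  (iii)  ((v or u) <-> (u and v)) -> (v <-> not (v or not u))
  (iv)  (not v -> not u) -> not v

iv

(i): at (1,1) it gives 1, but H = 0 — eliminated.
(ii): at (0,0) it gives 0, but H = 1 — eliminated.
(iii): at (0,1) it gives 1, but H = 0 — eliminated.
(iv) is the remaining candidate, and it agrees with H on all 4 inputs.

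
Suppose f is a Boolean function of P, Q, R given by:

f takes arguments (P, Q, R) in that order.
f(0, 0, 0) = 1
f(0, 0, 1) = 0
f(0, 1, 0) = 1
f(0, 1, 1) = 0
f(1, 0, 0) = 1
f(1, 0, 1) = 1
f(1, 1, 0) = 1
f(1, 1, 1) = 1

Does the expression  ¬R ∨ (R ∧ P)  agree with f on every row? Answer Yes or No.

Yes

Test each input against both f and the formula:
  P=0, Q=0, R=0: formula gives 1, f = 1 ✓
  P=0, Q=0, R=1: formula gives 0, f = 0 ✓
  P=0, Q=1, R=0: formula gives 1, f = 1 ✓
  P=0, Q=1, R=1: formula gives 0, f = 0 ✓
  P=1, Q=0, R=0: formula gives 1, f = 1 ✓
  …and likewise for the remaining 3 rows.
Every row agrees, so the formula is equivalent.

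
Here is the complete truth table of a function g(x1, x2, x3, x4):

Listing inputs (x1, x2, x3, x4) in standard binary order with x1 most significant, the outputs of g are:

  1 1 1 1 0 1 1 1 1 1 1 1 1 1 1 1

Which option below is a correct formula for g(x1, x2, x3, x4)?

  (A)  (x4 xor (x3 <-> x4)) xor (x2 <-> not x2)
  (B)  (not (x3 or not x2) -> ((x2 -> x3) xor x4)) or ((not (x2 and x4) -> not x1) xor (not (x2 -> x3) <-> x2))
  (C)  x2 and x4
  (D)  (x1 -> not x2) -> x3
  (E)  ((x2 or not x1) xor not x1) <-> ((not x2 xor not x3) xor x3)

B

(A) disagrees with g on (0,0,1,0) (formula → 0, table → 1); rule it out.
(C) disagrees with g on (0,0,0,0) (formula → 0, table → 1); rule it out.
(D) disagrees with g on (0,0,0,0) (formula → 0, table → 1); rule it out.
(E) disagrees with g on (0,1,0,1) (formula → 0, table → 1); rule it out.
That leaves (B). Evaluating it on every row reproduces the table of g exactly.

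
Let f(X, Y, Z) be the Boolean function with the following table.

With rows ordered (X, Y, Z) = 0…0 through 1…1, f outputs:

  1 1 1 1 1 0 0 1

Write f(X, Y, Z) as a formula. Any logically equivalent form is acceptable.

The 0-rows are (1,0,1), (1,1,0). Take each as a conjunction (X·¬Y·Z, X·Y·¬Z), form their disjunction, and complement — that gives a formula that is 1 everywhere f is.

f(X, Y, Z) = (((X · Y') · Z) + ((X · Y) · Z'))'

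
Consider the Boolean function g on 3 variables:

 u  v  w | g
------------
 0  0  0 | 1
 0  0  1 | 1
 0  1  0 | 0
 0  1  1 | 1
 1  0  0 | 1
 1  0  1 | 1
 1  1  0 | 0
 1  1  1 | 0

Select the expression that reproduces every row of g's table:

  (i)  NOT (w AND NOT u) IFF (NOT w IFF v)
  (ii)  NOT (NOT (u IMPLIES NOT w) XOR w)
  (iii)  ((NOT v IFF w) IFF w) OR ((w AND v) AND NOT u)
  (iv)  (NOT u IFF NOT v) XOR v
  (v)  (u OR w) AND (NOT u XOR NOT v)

iii

(i) disagrees with g on (0,0,0) (formula → 0, table → 1); rule it out.
(ii) disagrees with g on (0,0,1) (formula → 0, table → 1); rule it out.
(iv) disagrees with g on (0,1,0) (formula → 1, table → 0); rule it out.
(v) disagrees with g on (0,0,0) (formula → 0, table → 1); rule it out.
(iii) is the remaining candidate, and it agrees with g on all 8 inputs.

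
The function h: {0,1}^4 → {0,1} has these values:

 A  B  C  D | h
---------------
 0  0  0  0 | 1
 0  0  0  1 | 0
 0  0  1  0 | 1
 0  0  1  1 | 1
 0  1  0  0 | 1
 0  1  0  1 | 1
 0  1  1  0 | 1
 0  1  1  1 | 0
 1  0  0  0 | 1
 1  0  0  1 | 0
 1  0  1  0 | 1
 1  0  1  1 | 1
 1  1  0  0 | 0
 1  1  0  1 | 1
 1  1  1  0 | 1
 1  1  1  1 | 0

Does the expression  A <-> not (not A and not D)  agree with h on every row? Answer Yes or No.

No

Evaluate A <-> not (not A and not D) on each row and compare to h:
  A=0, B=0, C=0, D=0: formula gives 1, h = 1 ✓
  A=0, B=0, C=0, D=1: formula gives 0, h = 0 ✓
  A=0, B=0, C=1, D=0: formula gives 1, h = 1 ✓
  A=0, B=0, C=1, D=1: formula gives 0, but h = 1 ✗
A single disagreement suffices: at (0,0,1,1) they differ, so the formula does not compute h.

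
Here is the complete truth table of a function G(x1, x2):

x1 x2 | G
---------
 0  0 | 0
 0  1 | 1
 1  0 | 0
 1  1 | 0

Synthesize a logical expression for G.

1 only at (0,1): NOT x1 AND x2.

G(x1, x2) = ¬x1 ∧ x2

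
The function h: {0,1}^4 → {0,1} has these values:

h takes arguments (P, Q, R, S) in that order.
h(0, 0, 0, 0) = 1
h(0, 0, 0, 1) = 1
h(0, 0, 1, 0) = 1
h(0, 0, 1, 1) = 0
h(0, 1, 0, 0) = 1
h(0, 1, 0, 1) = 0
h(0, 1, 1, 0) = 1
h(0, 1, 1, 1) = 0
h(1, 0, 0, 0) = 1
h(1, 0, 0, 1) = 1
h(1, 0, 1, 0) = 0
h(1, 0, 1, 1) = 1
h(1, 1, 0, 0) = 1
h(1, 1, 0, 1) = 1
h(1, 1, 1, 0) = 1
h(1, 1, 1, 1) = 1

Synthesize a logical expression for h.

There are just 4 zero rows: (0,0,1,1), (0,1,0,1), (0,1,1,1), (1,0,1,0). Their minterms are ¬P·¬Q·R·S, ¬P·Q·¬R·S, ¬P·Q·R·S, P·¬Q·R·¬S; the OR of those covers precisely the 0-outputs, and negating it yields h.

h(P, Q, R, S) = NOT ((((((NOT P AND NOT Q) AND R) AND S) OR (((NOT P AND Q) AND NOT R) AND S)) OR (((NOT P AND Q) AND R) AND S)) OR (((P AND NOT Q) AND R) AND NOT S))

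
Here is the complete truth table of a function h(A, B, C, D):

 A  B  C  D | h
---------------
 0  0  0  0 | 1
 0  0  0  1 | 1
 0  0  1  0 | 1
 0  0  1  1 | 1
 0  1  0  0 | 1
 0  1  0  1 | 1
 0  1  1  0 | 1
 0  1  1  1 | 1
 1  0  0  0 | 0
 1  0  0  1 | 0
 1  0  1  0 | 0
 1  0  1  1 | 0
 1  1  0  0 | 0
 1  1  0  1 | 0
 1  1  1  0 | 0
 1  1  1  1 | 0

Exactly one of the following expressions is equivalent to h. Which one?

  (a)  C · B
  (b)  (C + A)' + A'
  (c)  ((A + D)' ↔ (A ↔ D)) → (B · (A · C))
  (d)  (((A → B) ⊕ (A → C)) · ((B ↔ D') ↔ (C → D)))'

b

(a) disagrees with h on (0,0,0,0) (formula → 0, table → 1); rule it out.
(c) disagrees with h on (0,0,0,0) (formula → 0, table → 1); rule it out.
(d) disagrees with h on (1,0,0,0) (formula → 1, table → 0); rule it out.
(b) is the remaining candidate, and it agrees with h on all 16 inputs.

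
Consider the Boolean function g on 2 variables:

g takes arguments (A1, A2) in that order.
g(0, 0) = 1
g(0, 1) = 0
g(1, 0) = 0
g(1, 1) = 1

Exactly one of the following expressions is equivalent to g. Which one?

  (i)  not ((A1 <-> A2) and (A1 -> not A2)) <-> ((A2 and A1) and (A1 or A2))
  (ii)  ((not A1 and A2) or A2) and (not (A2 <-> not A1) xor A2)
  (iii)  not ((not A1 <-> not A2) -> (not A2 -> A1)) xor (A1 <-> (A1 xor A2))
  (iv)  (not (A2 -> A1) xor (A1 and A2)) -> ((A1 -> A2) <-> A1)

i

(ii) disagrees with g on (0,0) (formula → 0, table → 1); rule it out.
(iii) disagrees with g on (0,0) (formula → 0, table → 1); rule it out.
(iv) disagrees with g on (1,0) (formula → 1, table → 0); rule it out.
That leaves (i). Evaluating it on every row reproduces the table of g exactly.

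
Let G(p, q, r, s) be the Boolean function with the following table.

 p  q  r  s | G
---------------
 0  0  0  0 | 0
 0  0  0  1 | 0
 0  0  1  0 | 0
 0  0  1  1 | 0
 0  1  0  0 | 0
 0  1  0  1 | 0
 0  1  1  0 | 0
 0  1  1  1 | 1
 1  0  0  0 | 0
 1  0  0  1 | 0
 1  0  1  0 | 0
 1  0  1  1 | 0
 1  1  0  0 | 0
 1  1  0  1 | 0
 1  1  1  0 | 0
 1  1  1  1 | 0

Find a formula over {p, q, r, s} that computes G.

G(p, q, r, s) = ((not p and q) and r) and s

Only row (0,1,1,1) gives 1. That row's minterm ¬p·q·r·s is G directly.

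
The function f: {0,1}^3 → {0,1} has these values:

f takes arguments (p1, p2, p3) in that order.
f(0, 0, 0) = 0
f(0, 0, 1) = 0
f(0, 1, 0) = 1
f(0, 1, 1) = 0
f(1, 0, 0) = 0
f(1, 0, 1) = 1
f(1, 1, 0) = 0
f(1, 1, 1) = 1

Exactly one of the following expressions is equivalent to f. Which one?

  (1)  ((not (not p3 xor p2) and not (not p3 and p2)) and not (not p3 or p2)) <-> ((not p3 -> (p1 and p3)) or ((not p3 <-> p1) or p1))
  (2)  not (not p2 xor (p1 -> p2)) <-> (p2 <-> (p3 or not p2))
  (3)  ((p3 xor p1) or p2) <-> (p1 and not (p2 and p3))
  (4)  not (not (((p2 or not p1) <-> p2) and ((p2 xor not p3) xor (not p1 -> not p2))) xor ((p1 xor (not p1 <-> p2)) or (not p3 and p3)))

(1) disagrees with f on (0,0,0) (formula → 1, table → 0); rule it out.
(2) disagrees with f on (1,0,0) (formula → 1, table → 0); rule it out.
(3) disagrees with f on (0,0,0) (formula → 1, table → 0); rule it out.
Only (4) survives; checking it on all 8 rows confirms it matches f.

4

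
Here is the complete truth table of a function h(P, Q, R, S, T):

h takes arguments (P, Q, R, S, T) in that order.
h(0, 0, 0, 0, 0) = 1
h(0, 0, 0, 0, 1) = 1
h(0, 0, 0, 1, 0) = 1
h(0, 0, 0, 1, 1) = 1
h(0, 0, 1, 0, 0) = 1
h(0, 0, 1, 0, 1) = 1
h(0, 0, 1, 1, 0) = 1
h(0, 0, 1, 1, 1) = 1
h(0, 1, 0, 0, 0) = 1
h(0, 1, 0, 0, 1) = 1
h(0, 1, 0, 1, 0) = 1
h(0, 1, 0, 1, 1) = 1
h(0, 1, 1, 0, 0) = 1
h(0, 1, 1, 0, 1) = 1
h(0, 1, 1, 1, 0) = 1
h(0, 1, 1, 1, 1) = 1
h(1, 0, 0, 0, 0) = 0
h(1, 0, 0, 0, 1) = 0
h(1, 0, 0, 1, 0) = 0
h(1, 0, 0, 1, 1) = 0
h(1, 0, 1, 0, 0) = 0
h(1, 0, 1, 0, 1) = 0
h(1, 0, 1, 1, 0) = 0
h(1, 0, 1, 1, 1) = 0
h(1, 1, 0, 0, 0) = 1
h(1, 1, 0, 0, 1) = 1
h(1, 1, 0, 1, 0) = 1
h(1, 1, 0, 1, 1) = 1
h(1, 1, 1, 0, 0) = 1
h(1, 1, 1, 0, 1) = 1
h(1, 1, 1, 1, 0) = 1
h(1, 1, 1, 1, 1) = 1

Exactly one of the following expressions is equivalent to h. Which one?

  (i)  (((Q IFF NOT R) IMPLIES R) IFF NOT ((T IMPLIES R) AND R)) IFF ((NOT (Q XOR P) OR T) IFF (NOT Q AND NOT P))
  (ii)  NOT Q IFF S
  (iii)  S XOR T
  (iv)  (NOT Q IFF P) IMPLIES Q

iv

(i): at (0,0,1,0,0) it gives 0, but h = 1 — eliminated.
(ii): at (0,0,0,0,0) it gives 0, but h = 1 — eliminated.
(iii): at (0,0,0,0,0) it gives 0, but h = 1 — eliminated.
That leaves (iv). Evaluating it on every row reproduces the table of h exactly.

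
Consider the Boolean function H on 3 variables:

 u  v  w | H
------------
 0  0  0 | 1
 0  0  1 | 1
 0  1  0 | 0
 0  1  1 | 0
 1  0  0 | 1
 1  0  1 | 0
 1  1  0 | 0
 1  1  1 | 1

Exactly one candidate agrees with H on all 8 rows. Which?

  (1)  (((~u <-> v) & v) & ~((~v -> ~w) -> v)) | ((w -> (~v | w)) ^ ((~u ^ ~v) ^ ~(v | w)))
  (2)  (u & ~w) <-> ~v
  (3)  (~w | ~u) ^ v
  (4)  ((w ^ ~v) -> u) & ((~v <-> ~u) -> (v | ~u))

3

(1) disagrees with H on (0,0,0) (formula → 0, table → 1); rule it out.
(2) disagrees with H on (0,0,0) (formula → 0, table → 1); rule it out.
(4) disagrees with H on (0,0,0) (formula → 0, table → 1); rule it out.
That leaves (3). Evaluating it on every row reproduces the table of H exactly.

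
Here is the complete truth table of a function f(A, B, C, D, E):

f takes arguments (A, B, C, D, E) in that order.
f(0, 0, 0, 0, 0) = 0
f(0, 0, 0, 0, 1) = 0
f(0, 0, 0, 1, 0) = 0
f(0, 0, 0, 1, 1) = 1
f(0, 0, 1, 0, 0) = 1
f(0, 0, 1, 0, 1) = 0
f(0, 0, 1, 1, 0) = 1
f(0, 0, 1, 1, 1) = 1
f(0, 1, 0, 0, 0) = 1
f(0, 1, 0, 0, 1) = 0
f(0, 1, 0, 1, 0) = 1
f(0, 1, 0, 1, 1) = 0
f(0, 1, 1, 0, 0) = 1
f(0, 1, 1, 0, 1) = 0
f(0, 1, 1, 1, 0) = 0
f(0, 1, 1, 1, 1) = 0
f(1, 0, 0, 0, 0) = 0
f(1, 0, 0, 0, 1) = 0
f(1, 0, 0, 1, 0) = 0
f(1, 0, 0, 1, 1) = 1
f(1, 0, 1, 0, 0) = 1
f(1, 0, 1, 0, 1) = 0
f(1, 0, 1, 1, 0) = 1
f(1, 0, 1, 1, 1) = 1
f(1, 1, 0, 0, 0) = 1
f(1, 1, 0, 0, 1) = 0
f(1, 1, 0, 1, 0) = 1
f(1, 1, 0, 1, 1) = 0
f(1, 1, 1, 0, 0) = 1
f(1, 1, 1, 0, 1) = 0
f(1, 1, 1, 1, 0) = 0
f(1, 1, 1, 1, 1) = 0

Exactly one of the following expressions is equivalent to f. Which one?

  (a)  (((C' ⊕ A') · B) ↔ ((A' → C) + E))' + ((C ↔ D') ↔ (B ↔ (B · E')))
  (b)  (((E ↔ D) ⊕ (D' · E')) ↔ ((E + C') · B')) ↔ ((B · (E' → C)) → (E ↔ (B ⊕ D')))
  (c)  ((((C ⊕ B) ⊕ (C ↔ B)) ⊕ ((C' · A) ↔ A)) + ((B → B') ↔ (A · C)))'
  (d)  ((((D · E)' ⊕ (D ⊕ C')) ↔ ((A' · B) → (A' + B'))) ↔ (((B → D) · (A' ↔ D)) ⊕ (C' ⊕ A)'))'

b

(a) fails at (0,0,0,0,1): the formula yields 1, f is 0.
(c) fails at (0,0,0,0,0): the formula yields 1, f is 0.
(d) fails at (0,0,1,0,0): the formula yields 0, f is 1.
Only (b) survives; checking it on all 32 rows confirms it matches f.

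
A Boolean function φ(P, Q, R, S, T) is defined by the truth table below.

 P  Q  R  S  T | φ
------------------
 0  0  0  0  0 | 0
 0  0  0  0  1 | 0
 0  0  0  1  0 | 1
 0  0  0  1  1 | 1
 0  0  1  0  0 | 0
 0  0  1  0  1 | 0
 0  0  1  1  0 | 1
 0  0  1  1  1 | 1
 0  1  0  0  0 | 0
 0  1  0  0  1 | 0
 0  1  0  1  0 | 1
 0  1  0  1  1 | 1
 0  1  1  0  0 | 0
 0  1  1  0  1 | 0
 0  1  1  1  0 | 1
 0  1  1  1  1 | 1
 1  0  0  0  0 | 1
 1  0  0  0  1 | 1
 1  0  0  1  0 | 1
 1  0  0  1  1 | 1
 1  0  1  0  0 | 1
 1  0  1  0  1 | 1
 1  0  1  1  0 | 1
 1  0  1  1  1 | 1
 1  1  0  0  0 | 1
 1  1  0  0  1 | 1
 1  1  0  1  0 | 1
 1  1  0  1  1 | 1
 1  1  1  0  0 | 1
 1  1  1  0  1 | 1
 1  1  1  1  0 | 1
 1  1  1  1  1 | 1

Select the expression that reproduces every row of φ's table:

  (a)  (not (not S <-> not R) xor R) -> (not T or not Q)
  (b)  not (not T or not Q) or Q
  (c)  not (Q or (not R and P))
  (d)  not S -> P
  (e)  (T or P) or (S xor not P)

(a) disagrees with φ on (0,0,0,0,0) (formula → 1, table → 0); rule it out.
(b) disagrees with φ on (0,0,0,1,0) (formula → 0, table → 1); rule it out.
(c) disagrees with φ on (0,0,0,0,0) (formula → 1, table → 0); rule it out.
(e) disagrees with φ on (0,0,0,0,0) (formula → 1, table → 0); rule it out.
Only (d) survives; checking it on all 32 rows confirms it matches φ.

d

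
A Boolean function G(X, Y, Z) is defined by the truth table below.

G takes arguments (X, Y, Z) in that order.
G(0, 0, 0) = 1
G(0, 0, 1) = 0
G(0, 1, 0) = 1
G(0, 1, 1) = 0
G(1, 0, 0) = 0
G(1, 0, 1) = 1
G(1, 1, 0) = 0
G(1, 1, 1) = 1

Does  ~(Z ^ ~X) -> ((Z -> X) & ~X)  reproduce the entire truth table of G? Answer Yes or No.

Check the formula against G row by row:
  X=0, Y=0, Z=0: formula gives 1, G = 1 ✓
  X=0, Y=0, Z=1: formula gives 0, G = 0 ✓
  X=0, Y=1, Z=0: formula gives 1, G = 1 ✓
  X=0, Y=1, Z=1: formula gives 0, G = 0 ✓
  X=1, Y=0, Z=0: formula gives 0, G = 0 ✓
  … (the remaining 3 rows also agree.)
Every row agrees, so the formula is equivalent.

Yes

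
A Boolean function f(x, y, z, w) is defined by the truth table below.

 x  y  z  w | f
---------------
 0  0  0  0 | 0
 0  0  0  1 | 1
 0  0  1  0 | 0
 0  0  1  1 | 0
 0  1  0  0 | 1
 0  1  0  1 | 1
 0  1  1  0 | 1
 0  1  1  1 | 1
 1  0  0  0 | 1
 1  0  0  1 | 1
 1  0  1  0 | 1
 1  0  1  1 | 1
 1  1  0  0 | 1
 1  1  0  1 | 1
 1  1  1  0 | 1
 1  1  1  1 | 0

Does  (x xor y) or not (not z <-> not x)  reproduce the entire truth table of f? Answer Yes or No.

No

Test each input against both f and the formula:
  x=0, y=0, z=0, w=0: formula gives 0, f = 0 ✓
  x=0, y=0, z=0, w=1: formula gives 0, but f = 1 ✗
Row (0,0,0,1) is a counterexample, so the formula is not equivalent to f.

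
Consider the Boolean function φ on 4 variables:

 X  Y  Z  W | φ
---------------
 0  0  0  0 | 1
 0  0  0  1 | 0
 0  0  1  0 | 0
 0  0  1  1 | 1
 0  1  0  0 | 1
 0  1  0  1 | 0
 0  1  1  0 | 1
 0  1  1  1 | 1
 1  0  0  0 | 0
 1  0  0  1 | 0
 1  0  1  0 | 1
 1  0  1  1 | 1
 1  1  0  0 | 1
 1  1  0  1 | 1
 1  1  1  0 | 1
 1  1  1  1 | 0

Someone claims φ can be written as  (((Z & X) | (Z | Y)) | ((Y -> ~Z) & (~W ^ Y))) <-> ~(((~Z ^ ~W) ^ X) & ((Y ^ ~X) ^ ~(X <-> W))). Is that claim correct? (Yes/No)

Check the formula against φ row by row:
  X=0, Y=0, Z=0, W=0: formula gives 1, φ = 1 ✓
  X=0, Y=0, Z=0, W=1: formula gives 0, φ = 0 ✓
  X=0, Y=0, Z=1, W=0: formula gives 0, φ = 0 ✓
  X=0, Y=0, Z=1, W=1: formula gives 1, φ = 1 ✓
  … (the remaining 12 rows also agree.)
Every row agrees, so the formula is equivalent.

Yes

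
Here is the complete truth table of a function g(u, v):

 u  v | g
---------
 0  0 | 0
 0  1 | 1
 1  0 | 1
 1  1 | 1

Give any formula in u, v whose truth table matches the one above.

g is 0 on exactly one input, (0,0), whose minterm is ¬u·¬v. So g is the negation of that single conjunction.

g(u, v) = (u' · v')'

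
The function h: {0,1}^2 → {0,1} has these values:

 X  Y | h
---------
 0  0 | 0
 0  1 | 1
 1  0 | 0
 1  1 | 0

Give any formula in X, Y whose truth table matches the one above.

1 only at (0,1): NOT X AND Y.

h(X, Y) = NOT X AND Y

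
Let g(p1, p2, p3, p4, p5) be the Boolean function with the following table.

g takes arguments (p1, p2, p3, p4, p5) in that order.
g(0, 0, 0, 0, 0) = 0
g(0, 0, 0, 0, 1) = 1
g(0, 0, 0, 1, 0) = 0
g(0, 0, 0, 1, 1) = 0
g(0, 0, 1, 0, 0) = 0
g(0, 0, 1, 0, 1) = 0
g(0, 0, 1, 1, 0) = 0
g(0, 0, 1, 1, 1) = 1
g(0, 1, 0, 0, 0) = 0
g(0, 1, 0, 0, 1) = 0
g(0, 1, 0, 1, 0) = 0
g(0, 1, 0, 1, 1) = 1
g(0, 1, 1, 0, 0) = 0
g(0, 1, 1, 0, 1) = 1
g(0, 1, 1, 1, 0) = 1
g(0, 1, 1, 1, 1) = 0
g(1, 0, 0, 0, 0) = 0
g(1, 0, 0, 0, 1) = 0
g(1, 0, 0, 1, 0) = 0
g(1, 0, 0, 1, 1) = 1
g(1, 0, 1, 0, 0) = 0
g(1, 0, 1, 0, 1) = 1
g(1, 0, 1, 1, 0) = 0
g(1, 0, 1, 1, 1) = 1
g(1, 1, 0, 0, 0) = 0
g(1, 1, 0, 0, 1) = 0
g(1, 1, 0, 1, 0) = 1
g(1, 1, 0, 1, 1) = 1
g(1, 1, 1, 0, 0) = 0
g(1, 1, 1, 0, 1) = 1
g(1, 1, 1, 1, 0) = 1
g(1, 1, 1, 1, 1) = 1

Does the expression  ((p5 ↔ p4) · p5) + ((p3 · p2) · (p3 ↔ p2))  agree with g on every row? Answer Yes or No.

No

Test each input against both g and the formula:
  p1=0, p2=0, p3=0, p4=0, p5=0: formula gives 0, g = 0 ✓
  p1=0, p2=0, p3=0, p4=0, p5=1: formula gives 0, but g = 1 ✗
Since they disagree at (0,0,0,0,1), the expression is not a correct formula for g.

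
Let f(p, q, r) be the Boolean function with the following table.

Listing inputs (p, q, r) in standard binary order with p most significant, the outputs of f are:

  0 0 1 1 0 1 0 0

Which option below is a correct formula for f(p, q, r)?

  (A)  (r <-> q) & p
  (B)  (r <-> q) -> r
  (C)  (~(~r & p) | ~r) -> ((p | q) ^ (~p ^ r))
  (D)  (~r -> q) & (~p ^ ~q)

(A): at (0,1,0) it gives 0, but f = 1 — eliminated.
(B): at (0,0,1) it gives 1, but f = 0 — eliminated.
(C): at (0,0,0) it gives 1, but f = 0 — eliminated.
(D) is the remaining candidate, and it agrees with f on all 8 inputs.

D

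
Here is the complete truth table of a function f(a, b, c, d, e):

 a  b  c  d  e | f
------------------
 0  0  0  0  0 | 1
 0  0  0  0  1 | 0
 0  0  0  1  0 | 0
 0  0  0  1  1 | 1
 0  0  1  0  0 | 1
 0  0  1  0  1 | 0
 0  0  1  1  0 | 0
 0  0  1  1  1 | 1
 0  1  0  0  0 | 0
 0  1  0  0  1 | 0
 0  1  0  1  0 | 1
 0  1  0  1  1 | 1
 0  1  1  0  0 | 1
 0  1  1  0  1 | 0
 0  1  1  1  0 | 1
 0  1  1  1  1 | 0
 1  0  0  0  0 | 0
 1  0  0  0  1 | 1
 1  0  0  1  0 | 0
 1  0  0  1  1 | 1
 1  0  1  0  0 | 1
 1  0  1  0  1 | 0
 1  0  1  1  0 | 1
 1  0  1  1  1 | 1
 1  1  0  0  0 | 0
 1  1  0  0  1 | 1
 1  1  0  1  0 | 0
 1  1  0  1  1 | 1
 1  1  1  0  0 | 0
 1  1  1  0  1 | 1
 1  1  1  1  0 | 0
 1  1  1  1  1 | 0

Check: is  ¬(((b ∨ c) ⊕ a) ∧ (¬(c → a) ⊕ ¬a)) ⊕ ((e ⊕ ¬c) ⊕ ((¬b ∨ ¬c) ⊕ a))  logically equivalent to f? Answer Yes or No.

No

Test each input against both f and the formula:
  a=0, b=0, c=0, d=0, e=0: formula gives 1, f = 1 ✓
  a=0, b=0, c=0, d=0, e=1: formula gives 0, f = 0 ✓
  a=0, b=0, c=0, d=1, e=0: formula gives 1, but f = 0 ✗
A single disagreement suffices: at (0,0,0,1,0) they differ, so the formula does not compute f.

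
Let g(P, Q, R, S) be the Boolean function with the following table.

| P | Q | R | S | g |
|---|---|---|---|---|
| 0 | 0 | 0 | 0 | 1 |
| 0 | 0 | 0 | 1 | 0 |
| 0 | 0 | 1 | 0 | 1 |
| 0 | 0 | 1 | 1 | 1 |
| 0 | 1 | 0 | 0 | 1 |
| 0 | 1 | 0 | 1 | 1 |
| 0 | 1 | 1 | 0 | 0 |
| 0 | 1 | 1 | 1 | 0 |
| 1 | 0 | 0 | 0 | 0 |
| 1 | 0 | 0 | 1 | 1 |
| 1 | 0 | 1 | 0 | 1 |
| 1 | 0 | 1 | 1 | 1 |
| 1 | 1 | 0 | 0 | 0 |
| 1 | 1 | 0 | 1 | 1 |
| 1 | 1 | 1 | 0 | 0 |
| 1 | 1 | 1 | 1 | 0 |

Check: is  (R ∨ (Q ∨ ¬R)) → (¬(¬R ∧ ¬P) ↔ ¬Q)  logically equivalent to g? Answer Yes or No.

No

Check the formula against g row by row:
  P=0, Q=0, R=0, S=0: formula gives 0, but g = 1 ✗
Since they disagree at (0,0,0,0), the expression is not a correct formula for g.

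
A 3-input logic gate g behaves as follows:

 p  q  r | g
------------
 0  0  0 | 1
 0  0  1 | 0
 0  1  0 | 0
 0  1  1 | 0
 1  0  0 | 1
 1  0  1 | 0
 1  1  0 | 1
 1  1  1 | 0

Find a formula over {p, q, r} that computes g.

g(p, q, r) = (((p' · q') · r') + ((p · q') · r')) + ((p · q) · r')

The 1-rows are (0,0,0), (1,0,0), (1,1,0). Each contributes one minterm — ¬p·¬q·¬r; p·¬q·¬r; p·q·¬r — and their disjunction is a sum-of-products form of g.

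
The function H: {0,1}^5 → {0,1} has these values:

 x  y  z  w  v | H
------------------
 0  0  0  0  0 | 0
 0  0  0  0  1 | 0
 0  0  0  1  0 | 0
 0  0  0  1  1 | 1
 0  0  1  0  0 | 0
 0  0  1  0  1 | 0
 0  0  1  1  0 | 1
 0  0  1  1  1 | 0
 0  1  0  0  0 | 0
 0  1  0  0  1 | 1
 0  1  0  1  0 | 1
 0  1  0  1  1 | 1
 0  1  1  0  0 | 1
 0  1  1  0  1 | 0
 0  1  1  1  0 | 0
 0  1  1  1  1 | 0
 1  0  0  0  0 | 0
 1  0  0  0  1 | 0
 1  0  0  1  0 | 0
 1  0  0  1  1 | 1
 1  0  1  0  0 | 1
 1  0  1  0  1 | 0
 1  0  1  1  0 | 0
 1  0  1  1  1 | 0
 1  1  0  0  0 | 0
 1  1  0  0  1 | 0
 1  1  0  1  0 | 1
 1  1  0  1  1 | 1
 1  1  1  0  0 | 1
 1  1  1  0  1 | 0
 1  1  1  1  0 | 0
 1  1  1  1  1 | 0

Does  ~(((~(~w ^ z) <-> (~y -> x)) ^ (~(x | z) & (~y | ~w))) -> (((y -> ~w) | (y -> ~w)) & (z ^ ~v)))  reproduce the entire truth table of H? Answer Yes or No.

Yes

Check the formula against H row by row:
  x=0, y=0, z=0, w=0, v=0: formula gives 0, H = 0 ✓
  x=0, y=0, z=0, w=0, v=1: formula gives 0, H = 0 ✓
  x=0, y=0, z=0, w=1, v=0: formula gives 0, H = 0 ✓
  x=0, y=0, z=0, w=1, v=1: formula gives 1, H = 1 ✓
  … (the remaining 28 rows also agree.)
All 32 rows match — the expression computes H exactly.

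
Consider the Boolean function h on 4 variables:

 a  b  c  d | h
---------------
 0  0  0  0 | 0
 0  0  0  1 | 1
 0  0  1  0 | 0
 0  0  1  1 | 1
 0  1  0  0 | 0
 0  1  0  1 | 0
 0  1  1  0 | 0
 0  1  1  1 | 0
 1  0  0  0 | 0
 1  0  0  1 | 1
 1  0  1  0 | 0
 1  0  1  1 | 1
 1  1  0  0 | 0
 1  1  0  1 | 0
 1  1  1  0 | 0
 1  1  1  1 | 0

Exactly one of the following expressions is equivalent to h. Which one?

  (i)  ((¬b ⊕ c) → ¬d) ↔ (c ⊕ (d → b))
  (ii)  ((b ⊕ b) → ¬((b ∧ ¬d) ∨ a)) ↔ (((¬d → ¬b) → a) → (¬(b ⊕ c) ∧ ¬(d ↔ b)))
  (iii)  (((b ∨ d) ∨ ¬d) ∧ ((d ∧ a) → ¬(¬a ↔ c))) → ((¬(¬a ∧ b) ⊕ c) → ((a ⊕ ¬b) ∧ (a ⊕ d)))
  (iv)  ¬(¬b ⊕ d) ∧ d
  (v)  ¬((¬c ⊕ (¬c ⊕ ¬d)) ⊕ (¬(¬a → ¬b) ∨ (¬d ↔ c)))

iv

(i) disagrees with h on (0,0,0,0) (formula → 1, table → 0); rule it out.
(ii) disagrees with h on (0,0,0,0) (formula → 1, table → 0); rule it out.
(iii) disagrees with h on (0,0,1,0) (formula → 1, table → 0); rule it out.
(v) disagrees with h on (0,0,0,1) (formula → 0, table → 1); rule it out.
(iv) is the remaining candidate, and it agrees with h on all 16 inputs.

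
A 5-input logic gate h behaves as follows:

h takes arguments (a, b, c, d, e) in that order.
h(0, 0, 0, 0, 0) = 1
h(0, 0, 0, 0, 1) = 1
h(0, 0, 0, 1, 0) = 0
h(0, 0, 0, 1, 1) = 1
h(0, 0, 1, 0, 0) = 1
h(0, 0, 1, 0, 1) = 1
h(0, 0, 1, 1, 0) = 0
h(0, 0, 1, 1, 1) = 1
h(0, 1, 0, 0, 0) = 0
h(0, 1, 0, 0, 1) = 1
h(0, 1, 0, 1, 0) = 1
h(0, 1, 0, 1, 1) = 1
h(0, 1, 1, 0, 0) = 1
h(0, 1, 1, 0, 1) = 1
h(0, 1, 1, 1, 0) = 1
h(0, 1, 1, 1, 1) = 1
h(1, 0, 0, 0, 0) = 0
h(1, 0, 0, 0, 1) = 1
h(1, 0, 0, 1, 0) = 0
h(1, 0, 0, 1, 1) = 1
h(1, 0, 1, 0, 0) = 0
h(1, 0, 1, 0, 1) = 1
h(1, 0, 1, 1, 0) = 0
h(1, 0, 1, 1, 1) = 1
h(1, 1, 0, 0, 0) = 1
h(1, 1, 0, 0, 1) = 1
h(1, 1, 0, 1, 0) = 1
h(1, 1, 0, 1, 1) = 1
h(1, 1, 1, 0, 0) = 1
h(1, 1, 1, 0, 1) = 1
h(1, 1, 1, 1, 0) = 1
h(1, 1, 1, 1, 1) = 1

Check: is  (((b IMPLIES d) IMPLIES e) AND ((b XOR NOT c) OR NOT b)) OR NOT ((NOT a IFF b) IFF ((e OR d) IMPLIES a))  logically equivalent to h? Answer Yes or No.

Evaluate (((b IMPLIES d) IMPLIES e) AND ((b XOR NOT c) OR NOT b)) OR NOT ((NOT a IFF b) IFF ((e OR d) IMPLIES a)) on each row and compare to h:
  a=0, b=0, c=0, d=0, e=0: formula gives 1, h = 1 ✓
  a=0, b=0, c=0, d=0, e=1: formula gives 1, h = 1 ✓
  a=0, b=0, c=0, d=1, e=0: formula gives 0, h = 0 ✓
  a=0, b=0, c=0, d=1, e=1: formula gives 1, h = 1 ✓
  …and likewise for the remaining 28 rows.
Every row agrees, so the formula is equivalent.

Yes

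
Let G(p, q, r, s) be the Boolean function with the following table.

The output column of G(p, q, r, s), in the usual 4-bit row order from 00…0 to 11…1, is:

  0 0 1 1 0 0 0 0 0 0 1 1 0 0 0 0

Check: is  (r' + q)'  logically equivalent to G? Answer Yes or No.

Evaluate (r' + q)' on each row and compare to G:
  p=0, q=0, r=0, s=0: formula gives 0, G = 0 ✓
  p=0, q=0, r=0, s=1: formula gives 0, G = 0 ✓
  p=0, q=0, r=1, s=0: formula gives 1, G = 1 ✓
  p=0, q=0, r=1, s=1: formula gives 1, G = 1 ✓
  … (the remaining 12 rows also agree.)
All 16 rows match — the expression computes G exactly.

Yes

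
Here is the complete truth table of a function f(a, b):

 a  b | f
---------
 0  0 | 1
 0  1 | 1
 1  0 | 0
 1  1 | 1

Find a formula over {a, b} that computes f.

f(a, b) = a → b

This is a → b (false only at 1,0).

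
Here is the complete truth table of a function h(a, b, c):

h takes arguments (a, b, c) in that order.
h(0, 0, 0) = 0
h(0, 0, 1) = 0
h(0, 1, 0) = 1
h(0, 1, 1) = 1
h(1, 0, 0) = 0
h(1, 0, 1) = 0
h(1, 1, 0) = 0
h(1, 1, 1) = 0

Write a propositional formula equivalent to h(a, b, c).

h(a, b, c) = ((NOT a AND b) AND NOT c) OR ((NOT a AND b) AND c)

Collect the rows where h=1 — (0,1,0), (0,1,1) — and write one minterm per row: ¬a·b·¬c, ¬a·b·c. Their union (logical OR) reproduces the table exactly.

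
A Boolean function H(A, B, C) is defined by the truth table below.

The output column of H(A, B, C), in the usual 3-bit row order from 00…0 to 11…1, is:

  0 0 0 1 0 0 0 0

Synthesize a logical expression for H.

Only row (0,1,1) gives 1. That row's minterm ¬A·B·C is H directly.

H(A, B, C) = (A' · B) · C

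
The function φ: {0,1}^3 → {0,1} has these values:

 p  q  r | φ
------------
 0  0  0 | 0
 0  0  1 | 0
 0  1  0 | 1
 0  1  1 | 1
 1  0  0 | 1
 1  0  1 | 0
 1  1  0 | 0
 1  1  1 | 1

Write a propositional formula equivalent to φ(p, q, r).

φ(p, q, r) = ((((¬p ∧ q) ∧ ¬r) ∨ ((¬p ∧ q) ∧ r)) ∨ ((p ∧ ¬q) ∧ ¬r)) ∨ ((p ∧ q) ∧ r)

The 1-rows are (0,1,0), (0,1,1), (1,0,0), (1,1,1). Each contributes one minterm — ¬p·q·¬r; ¬p·q·r; p·¬q·¬r; p·q·r — and their disjunction is a sum-of-products form of φ.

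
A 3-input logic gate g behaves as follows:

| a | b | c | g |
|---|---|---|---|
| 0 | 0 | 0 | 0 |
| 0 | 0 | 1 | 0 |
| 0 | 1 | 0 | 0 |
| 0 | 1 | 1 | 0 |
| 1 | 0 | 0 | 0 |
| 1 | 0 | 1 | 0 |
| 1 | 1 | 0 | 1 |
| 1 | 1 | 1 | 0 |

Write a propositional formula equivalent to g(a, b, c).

Only row (1,1,0) gives 1. That row's minterm a·b·¬c is g directly.

g(a, b, c) = (a · b) · c'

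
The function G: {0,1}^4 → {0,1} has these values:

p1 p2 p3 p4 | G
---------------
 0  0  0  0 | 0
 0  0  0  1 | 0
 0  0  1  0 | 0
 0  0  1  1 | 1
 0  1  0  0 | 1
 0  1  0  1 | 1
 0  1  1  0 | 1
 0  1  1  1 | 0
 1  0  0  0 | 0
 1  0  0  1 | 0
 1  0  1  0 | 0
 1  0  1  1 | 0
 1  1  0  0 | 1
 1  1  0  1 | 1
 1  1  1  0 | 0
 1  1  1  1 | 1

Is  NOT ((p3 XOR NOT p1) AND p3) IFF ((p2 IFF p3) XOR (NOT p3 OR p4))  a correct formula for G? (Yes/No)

No

Test each input against both G and the formula:
  p1=0, p2=0, p3=0, p4=0: formula gives 0, G = 0 ✓
  p1=0, p2=0, p3=0, p4=1: formula gives 0, G = 0 ✓
  p1=0, p2=0, p3=1, p4=0: formula gives 0, G = 0 ✓
  p1=0, p2=0, p3=1, p4=1: formula gives 1, G = 1 ✓
  …
  p1=1, p2=0, p3=1, p4=0: formula gives 1, but G = 0 ✗
Since they disagree at (1,0,1,0), the expression is not a correct formula for G.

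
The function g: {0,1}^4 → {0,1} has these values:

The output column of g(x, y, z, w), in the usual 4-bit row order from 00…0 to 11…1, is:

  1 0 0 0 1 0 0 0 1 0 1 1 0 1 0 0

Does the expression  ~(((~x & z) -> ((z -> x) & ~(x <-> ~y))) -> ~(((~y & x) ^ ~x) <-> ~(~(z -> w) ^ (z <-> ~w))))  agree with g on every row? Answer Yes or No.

Yes

Test each input against both g and the formula:
  x=0, y=0, z=0, w=0: formula gives 1, g = 1 ✓
  x=0, y=0, z=0, w=1: formula gives 0, g = 0 ✓
  x=0, y=0, z=1, w=0: formula gives 0, g = 0 ✓
  x=0, y=0, z=1, w=1: formula gives 0, g = 0 ✓
  … (the remaining 12 rows also agree.)
All 16 rows match — the expression computes g exactly.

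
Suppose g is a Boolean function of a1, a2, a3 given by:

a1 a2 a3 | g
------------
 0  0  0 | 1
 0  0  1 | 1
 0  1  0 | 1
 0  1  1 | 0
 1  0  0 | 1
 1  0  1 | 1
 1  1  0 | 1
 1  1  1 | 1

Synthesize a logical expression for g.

g(a1, a2, a3) = NOT ((NOT a1 AND a2) AND a3)

g is 0 on exactly one input, (0,1,1), whose minterm is ¬a1·a2·a3. So g is the negation of that single conjunction.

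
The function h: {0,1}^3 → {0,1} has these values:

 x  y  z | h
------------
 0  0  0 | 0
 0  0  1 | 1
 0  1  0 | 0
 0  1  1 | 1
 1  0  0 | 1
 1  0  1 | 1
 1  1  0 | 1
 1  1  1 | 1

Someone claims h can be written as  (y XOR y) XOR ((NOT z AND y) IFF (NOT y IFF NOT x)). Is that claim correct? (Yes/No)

Test each input against both h and the formula:
  x=0, y=0, z=0: formula gives 0, h = 0 ✓
  x=0, y=0, z=1: formula gives 0, but h = 1 ✗
A single disagreement suffices: at (0,0,1) they differ, so the formula does not compute h.

No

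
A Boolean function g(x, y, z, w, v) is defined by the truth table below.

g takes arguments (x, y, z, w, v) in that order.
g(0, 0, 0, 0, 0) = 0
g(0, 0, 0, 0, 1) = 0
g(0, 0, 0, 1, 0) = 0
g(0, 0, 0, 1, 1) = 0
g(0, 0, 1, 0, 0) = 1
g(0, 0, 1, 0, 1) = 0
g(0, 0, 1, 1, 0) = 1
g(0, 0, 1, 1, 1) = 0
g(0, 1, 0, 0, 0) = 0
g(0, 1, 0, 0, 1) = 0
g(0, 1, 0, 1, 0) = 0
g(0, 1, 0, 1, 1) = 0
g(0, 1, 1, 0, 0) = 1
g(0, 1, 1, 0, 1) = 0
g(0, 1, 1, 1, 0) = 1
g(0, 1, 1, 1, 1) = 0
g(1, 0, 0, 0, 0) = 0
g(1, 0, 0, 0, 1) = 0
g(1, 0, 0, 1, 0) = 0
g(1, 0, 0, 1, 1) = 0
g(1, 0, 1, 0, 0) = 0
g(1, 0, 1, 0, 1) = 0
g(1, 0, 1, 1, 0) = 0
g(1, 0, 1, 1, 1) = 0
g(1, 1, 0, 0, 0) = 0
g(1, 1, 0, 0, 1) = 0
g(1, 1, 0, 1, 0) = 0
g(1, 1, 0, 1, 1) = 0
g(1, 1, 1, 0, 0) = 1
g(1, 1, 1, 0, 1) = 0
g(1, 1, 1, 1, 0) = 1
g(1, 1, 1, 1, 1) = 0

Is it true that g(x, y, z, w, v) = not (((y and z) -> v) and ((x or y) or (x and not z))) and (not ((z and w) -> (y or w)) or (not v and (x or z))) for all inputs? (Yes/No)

Yes

Evaluate not (((y and z) -> v) and ((x or y) or (x and not z))) and (not ((z and w) -> (y or w)) or (not v and (x or z))) on each row and compare to g:
  x=0, y=0, z=0, w=0, v=0: formula gives 0, g = 0 ✓
  x=0, y=0, z=0, w=0, v=1: formula gives 0, g = 0 ✓
  x=0, y=0, z=0, w=1, v=0: formula gives 0, g = 0 ✓
  x=0, y=0, z=0, w=1, v=1: formula gives 0, g = 0 ✓
  …and likewise for the remaining 28 rows.
Every row agrees, so the formula is equivalent.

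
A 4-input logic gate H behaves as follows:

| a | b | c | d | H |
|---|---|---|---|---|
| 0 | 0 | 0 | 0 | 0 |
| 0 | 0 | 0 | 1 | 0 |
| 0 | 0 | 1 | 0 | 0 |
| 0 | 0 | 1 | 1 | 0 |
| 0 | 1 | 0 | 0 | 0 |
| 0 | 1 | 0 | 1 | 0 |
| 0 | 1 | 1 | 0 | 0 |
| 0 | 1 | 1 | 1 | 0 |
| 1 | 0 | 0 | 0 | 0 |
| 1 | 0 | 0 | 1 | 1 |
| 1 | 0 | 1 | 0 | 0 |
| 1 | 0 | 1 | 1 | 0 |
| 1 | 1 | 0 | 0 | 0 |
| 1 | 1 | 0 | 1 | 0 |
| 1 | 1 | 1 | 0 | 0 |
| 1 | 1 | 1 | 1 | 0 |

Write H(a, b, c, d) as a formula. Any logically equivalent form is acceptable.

H(a, b, c, d) = ((a ∧ ¬b) ∧ ¬c) ∧ d

Only row (1,0,0,1) gives 1. That row's minterm a·¬b·¬c·d is H directly.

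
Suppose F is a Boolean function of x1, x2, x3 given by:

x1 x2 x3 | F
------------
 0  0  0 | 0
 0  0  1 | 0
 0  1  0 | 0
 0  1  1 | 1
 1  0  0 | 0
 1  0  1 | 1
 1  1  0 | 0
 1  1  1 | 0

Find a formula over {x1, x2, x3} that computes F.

F(x1, x2, x3) = ((not x1 and x2) and x3) or ((x1 and not x2) and x3)

F=1 on 2 inputs: (0,1,1), (1,0,1). Reading each as a conjunction of literals (¬x1·x2·x3, x1·¬x2·x3) and taking the OR gives the canonical DNF.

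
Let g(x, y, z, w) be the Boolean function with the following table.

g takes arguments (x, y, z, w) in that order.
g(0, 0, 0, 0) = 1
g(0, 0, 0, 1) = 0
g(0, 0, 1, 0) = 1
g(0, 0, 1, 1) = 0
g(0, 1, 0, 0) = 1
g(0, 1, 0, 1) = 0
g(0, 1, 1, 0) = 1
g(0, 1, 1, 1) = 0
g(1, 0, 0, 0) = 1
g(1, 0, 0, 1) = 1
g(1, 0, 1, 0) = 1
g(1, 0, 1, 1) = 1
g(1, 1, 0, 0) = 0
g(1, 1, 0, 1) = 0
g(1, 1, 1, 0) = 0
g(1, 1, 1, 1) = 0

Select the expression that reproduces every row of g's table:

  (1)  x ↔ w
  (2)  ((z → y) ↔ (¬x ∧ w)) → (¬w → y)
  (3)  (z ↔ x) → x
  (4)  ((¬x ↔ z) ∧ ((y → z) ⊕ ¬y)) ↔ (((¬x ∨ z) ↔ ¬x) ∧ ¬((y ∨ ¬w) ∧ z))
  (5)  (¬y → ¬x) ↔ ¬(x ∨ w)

(1) disagrees with g on (1,0,0,0) (formula → 0, table → 1); rule it out.
(2) disagrees with g on (0,0,0,1) (formula → 1, table → 0); rule it out.
(3) disagrees with g on (0,0,0,0) (formula → 0, table → 1); rule it out.
(4) disagrees with g on (0,0,0,0) (formula → 0, table → 1); rule it out.
Only (5) survives; checking it on all 16 rows confirms it matches g.

5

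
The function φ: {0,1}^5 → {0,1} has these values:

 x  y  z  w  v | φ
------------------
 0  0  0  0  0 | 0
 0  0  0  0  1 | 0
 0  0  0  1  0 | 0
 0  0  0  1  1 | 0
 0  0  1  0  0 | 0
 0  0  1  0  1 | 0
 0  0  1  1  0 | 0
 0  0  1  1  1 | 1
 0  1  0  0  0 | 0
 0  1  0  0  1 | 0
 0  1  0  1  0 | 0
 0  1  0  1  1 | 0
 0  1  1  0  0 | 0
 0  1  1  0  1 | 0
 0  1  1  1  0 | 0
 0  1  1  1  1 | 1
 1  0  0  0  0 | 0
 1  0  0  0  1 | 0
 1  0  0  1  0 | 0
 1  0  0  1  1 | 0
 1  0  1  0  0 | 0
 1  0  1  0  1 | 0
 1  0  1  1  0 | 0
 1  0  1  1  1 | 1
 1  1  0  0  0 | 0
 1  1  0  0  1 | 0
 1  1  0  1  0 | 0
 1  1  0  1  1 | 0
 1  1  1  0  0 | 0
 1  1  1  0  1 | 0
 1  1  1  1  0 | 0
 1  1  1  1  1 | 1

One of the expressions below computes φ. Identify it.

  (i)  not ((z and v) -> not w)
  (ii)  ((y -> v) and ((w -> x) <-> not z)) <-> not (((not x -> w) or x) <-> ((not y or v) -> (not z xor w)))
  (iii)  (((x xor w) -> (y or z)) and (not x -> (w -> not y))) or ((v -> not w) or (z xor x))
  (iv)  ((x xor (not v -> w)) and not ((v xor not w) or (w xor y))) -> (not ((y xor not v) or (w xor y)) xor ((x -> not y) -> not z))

(ii): at (0,0,0,0,0) it gives 1, but φ = 0 — eliminated.
(iii): at (0,0,0,0,0) it gives 1, but φ = 0 — eliminated.
(iv): at (0,0,0,0,0) it gives 1, but φ = 0 — eliminated.
Only (i) survives; checking it on all 32 rows confirms it matches φ.

i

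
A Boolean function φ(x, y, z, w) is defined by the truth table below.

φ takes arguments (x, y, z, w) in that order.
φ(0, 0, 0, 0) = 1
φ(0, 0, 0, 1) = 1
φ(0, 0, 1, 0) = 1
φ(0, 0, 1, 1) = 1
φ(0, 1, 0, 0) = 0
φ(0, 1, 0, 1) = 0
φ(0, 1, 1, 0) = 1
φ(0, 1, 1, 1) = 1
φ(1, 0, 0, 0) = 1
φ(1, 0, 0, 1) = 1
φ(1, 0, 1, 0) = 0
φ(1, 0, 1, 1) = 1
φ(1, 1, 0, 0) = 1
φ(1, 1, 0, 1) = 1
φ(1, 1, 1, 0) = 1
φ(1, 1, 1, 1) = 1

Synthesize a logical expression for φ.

φ(x, y, z, w) = NOT (((((NOT x AND y) AND NOT z) AND NOT w) OR (((NOT x AND y) AND NOT z) AND w)) OR (((x AND NOT y) AND z) AND NOT w))

φ is 0 on only 3 rows — (0,1,0,0), (0,1,0,1), (1,0,1,0). Writing each as a minterm (¬x·y·¬z·¬w, ¬x·y·¬z·w, x·¬y·z·¬w) and OR-ing them characterizes exactly where φ=0, so φ is the negation of that disjunction.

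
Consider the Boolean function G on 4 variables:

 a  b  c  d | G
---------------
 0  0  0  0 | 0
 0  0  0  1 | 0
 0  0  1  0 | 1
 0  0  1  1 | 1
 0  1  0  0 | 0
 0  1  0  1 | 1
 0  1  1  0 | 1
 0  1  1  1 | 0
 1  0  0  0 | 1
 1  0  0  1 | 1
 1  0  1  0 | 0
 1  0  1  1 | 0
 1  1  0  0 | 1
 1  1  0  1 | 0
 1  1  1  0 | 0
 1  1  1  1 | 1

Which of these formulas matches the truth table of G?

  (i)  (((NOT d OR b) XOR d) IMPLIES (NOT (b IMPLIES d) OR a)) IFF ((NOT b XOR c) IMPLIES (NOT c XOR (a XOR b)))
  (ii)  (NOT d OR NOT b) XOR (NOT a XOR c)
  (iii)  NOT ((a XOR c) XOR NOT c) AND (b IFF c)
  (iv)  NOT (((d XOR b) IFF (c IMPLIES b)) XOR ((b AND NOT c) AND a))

(i) disagrees with G on (0,0,1,0) (formula → 0, table → 1); rule it out.
(iii) disagrees with G on (0,0,1,0) (formula → 0, table → 1); rule it out.
(iv) disagrees with G on (0,0,0,0) (formula → 1, table → 0); rule it out.
That leaves (ii). Evaluating it on every row reproduces the table of G exactly.

ii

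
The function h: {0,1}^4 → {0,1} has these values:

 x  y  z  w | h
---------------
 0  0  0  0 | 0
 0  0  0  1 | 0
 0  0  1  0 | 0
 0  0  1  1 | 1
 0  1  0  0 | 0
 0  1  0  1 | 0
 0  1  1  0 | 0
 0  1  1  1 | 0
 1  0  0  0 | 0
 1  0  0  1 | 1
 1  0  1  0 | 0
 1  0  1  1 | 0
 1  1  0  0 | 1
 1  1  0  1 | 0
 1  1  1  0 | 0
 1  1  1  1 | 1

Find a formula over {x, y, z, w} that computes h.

The 1-rows are (0,0,1,1), (1,0,0,1), (1,1,0,0), (1,1,1,1). Each contributes one minterm — ¬x·¬y·z·w; x·¬y·¬z·w; x·y·¬z·¬w; x·y·z·w — and their disjunction is a sum-of-products form of h.

h(x, y, z, w) = (((((not x and not y) and z) and w) or (((x and not y) and not z) and w)) or (((x and y) and not z) and not w)) or (((x and y) and z) and w)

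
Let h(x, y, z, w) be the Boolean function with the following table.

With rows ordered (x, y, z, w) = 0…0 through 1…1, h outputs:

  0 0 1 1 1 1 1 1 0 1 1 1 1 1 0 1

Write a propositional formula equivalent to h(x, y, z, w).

There are just 4 zero rows: (0,0,0,0), (0,0,0,1), (1,0,0,0), (1,1,1,0). Their minterms are ¬x·¬y·¬z·¬w, ¬x·¬y·¬z·w, x·¬y·¬z·¬w, x·y·z·¬w; the OR of those covers precisely the 0-outputs, and negating it yields h.

h(x, y, z, w) = NOT ((((((NOT x AND NOT y) AND NOT z) AND NOT w) OR (((NOT x AND NOT y) AND NOT z) AND w)) OR (((x AND NOT y) AND NOT z) AND NOT w)) OR (((x AND y) AND z) AND NOT w))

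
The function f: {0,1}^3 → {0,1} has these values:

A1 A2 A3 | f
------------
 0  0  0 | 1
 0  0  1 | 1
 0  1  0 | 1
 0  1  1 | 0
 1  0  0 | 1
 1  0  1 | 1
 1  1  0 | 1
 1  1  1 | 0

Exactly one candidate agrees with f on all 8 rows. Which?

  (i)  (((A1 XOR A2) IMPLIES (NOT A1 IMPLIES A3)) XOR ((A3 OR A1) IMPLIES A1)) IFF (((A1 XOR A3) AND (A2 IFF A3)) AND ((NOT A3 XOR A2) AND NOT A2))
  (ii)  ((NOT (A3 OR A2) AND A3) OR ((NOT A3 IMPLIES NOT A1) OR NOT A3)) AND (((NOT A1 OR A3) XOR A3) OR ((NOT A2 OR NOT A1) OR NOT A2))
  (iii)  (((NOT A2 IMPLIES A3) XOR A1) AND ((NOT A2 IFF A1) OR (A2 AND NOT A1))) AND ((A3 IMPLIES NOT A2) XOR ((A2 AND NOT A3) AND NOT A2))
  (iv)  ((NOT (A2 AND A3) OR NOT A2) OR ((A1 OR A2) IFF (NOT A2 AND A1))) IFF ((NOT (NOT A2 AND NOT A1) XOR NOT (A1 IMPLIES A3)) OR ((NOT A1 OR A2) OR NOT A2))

(i): at (0,0,1) it gives 0, but f = 1 — eliminated.
(ii): at (0,1,1) it gives 1, but f = 0 — eliminated.
(iii): at (0,0,0) it gives 0, but f = 1 — eliminated.
That leaves (iv). Evaluating it on every row reproduces the table of f exactly.

iv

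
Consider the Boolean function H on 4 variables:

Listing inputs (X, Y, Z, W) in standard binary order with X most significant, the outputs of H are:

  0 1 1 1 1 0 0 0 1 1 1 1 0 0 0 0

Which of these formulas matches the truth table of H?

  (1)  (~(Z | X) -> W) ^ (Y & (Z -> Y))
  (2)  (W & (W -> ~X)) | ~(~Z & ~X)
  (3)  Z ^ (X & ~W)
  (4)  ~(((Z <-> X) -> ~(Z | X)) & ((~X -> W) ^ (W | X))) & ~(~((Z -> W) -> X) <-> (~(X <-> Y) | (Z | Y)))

1

(2) fails at (0,1,0,0): the formula yields 0, H is 1.
(3) fails at (0,0,0,1): the formula yields 0, H is 1.
(4) fails at (0,0,0,0): the formula yields 1, H is 0.
(1) is the remaining candidate, and it agrees with H on all 16 inputs.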